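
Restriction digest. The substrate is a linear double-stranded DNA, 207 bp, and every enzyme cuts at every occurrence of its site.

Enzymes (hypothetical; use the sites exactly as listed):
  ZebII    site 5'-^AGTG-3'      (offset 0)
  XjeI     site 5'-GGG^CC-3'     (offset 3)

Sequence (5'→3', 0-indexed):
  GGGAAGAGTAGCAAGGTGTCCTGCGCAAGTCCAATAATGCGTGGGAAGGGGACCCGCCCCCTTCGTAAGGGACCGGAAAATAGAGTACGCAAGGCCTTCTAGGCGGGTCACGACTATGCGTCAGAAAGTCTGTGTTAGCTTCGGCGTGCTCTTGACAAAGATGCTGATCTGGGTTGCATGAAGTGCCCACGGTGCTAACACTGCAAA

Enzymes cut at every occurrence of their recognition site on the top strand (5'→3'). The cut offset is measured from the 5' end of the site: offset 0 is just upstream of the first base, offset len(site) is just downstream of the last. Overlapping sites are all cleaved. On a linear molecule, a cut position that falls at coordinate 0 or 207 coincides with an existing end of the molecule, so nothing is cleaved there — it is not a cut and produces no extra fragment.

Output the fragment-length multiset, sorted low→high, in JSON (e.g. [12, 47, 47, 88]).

[26,181]

Per-enzyme occurrences:
  ZebII AGTG/0: at [181] ⇒ [181]
  XjeI (GGGCC, off=3): no sites

Pooled cuts: [181]

Fragments:
  [0,181): 181 bp
  [181,207): 26 bp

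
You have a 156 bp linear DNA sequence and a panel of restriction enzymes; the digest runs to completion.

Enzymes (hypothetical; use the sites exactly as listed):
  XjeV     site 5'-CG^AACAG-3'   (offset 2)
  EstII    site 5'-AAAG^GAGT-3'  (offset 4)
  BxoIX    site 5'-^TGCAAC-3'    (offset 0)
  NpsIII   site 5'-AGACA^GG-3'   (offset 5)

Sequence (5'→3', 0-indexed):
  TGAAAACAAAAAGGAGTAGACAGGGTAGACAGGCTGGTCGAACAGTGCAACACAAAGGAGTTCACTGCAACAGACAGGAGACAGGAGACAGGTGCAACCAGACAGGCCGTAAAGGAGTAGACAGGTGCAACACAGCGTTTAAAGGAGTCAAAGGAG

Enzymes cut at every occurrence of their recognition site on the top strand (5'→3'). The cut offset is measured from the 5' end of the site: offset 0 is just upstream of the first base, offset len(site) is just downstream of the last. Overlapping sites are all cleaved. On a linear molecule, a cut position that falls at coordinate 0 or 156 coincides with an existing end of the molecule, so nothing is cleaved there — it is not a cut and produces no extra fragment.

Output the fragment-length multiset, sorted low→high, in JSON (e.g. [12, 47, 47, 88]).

[2,2,5,7,7,8,9,9,9,9,10,11,12,12,12,13,19]

Scan for sites:
  XjeV CGAACAG/2: at [38] ⇒ [40]
  EstII AAAGGAGT/4: at [9, 53, 110, 140] ⇒ [13, 57, 114, 144]
  BxoIX TGCAAC/0: at [45, 65, 92, 125] ⇒ [45, 65, 92, 125]
  NpsIII AGACAGG/5: at [17, 26, 71, 78, 85, 99, 118] ⇒ [22, 31, 76, 83, 90, 104, 123]

All cut coordinates (distinct, sorted): [13, 22, 31, 40, 45, 57, 65, 76, 83, 90, 92, 104, 114, 123, 125, 144]

Fragments:
  [0,13): 13 bp
  [13,22): 9 bp
  [22,31): 9 bp
  [31,40): 9 bp
  [40,45): 5 bp
  [45,57): 12 bp
  [57,65): 8 bp
  [65,76): 11 bp
  [76,83): 7 bp
  [83,90): 7 bp
  [90,92): 2 bp
  [92,104): 12 bp
  [104,114): 10 bp
  [114,123): 9 bp
  [123,125): 2 bp
  [125,144): 19 bp
  [144,156): 12 bp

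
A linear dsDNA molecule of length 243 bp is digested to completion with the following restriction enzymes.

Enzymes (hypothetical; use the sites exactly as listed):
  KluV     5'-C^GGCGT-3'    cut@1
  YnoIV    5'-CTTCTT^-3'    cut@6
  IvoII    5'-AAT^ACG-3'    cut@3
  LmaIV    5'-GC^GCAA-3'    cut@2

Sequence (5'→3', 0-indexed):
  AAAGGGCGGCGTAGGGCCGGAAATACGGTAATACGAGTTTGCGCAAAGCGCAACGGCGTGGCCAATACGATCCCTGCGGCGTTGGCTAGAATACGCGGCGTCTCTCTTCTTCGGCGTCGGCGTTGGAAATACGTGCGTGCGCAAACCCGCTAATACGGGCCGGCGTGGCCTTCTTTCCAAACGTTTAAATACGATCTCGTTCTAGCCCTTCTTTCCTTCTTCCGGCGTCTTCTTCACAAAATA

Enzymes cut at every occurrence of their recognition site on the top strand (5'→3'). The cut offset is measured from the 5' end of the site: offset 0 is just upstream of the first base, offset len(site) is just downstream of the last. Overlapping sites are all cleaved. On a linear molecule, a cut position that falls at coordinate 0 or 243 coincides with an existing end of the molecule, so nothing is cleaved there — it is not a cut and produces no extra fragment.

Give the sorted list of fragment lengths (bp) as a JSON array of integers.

Per-enzyme occurrences:
  KluV (CGGCGT, off=1): starts [6, 53, 76, 95, 111, 117, 160, 222] → cuts [7, 54, 77, 96, 112, 118, 161, 223]
  YnoIV (CTTCTT, off=6): starts [105, 169, 207, 215, 228] → cuts [111, 175, 213, 221, 234]
  IvoII (AATACG, off=3): starts [21, 29, 63, 89, 127, 151, 187] → cuts [24, 32, 66, 92, 130, 154, 190]
  LmaIV (GCGCAA, off=2): starts [40, 47, 138] → cuts [42, 49, 140]

Pooled cuts: [7, 24, 32, 42, 49, 54, 66, 77, 92, 96, 111, 112, 118, 130, 140, 154, 161, 175, 190, 213, 221, 223, 234]

Fragment lengths:
  [0,7): 7 bp
  [7,24): 17 bp
  [24,32): 8 bp
  [32,42): 10 bp
  [42,49): 7 bp
  [49,54): 5 bp
  [54,66): 12 bp
  [66,77): 11 bp
  [77,92): 15 bp
  [92,96): 4 bp
  [96,111): 15 bp
  [111,112): 1 bp
  [112,118): 6 bp
  [118,130): 12 bp
  [130,140): 10 bp
  [140,154): 14 bp
  [154,161): 7 bp
  [161,175): 14 bp
  [175,190): 15 bp
  [190,213): 23 bp
  [213,221): 8 bp
  [221,223): 2 bp
  [223,234): 11 bp
  [234,243): 9 bp

[1,2,4,5,6,7,7,7,8,8,9,10,10,11,11,12,12,14,14,15,15,15,17,23]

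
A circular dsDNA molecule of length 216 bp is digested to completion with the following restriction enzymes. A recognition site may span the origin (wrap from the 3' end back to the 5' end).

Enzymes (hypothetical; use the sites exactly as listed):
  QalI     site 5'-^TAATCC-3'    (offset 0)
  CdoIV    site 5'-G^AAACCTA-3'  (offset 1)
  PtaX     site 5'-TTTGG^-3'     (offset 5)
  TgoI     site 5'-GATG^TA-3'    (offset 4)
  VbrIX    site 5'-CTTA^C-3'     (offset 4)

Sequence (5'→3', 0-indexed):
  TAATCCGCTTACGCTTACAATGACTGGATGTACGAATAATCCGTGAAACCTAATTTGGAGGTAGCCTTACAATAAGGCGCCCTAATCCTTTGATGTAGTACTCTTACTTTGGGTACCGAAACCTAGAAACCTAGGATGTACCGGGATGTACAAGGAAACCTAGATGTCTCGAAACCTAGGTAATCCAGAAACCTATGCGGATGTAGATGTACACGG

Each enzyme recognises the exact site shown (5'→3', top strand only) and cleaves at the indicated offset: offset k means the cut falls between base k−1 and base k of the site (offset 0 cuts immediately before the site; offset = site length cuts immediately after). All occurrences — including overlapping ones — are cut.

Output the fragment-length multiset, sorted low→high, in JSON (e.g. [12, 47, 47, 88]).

Scan for sites:
  QalI TAATCC/0: at [0, 36, 82, 180] ⇒ [0, 36, 82, 180]
  CdoIV GAAACCTA/1: at [44, 117, 125, 154, 170, 187] ⇒ [45, 118, 126, 155, 171, 188]
  PtaX TTTGG/5: at [53, 107] ⇒ [58, 112]
  TgoI GATGTA/4: at [26, 91, 134, 144, 199, 205] ⇒ [30, 95, 138, 148, 203, 209]
  VbrIX CTTAC/4: at [7, 13, 65, 102] ⇒ [11, 17, 69, 106]

All cut coordinates (distinct, sorted): [0, 11, 17, 30, 36, 45, 58, 69, 82, 95, 106, 112, 118, 126, 138, 148, 155, 171, 180, 188, 203, 209]

Fragment lengths:
  0→11: 11 bp
  11→17: 6 bp
  17→30: 13 bp
  30→36: 6 bp
  36→45: 9 bp
  45→58: 13 bp
  58→69: 11 bp
  69→82: 13 bp
  82→95: 13 bp
  95→106: 11 bp
  106→112: 6 bp
  112→118: 6 bp
  118→126: 8 bp
  126→138: 12 bp
  138→148: 10 bp
  148→155: 7 bp
  155→171: 16 bp
  171→180: 9 bp
  180→188: 8 bp
  188→203: 15 bp
  203→209: 6 bp
  209→0 (wrap): 216-209+0 = 7 bp

[6,6,6,6,6,7,7,8,8,9,9,10,11,11,11,12,13,13,13,13,15,16]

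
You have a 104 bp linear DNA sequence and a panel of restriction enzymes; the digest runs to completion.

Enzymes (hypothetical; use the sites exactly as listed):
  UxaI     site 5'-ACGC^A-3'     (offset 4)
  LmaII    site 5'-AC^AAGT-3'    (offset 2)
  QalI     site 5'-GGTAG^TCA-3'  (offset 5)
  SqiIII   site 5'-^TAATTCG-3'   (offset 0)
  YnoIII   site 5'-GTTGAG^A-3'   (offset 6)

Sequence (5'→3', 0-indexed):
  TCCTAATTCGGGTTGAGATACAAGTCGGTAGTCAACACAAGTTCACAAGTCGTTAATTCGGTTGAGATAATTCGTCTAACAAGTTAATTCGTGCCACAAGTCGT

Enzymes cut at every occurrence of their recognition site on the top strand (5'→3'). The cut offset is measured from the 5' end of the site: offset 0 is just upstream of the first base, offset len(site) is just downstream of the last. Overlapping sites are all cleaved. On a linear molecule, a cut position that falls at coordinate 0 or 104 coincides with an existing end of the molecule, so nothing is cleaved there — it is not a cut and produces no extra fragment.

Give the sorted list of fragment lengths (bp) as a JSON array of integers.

[1,3,4,4,7,7,7,8,10,13,13,13,14]

Per-enzyme occurrences:
  UxaI (ACGCA, off=4): no sites
  LmaII (ACAAGT, off=2): starts [19, 36, 44, 78, 95] → cuts [21, 38, 46, 80, 97]
  QalI (GGTAGTCA, off=5): starts [26] → cuts [31]
  SqiIII (TAATTCG, off=0): starts [3, 53, 67, 84] → cuts [3, 53, 67, 84]
  YnoIII (GTTGAGA, off=6): starts [11, 60] → cuts [17, 66]

All cut coordinates (distinct, sorted): [3, 17, 21, 31, 38, 46, 53, 66, 67, 80, 84, 97]

Fragments:
  [0,3): 3 bp
  [3,17): 14 bp
  [17,21): 4 bp
  [21,31): 10 bp
  [31,38): 7 bp
  [38,46): 8 bp
  [46,53): 7 bp
  [53,66): 13 bp
  [66,67): 1 bp
  [67,80): 13 bp
  [80,84): 4 bp
  [84,97): 13 bp
  [97,104): 7 bp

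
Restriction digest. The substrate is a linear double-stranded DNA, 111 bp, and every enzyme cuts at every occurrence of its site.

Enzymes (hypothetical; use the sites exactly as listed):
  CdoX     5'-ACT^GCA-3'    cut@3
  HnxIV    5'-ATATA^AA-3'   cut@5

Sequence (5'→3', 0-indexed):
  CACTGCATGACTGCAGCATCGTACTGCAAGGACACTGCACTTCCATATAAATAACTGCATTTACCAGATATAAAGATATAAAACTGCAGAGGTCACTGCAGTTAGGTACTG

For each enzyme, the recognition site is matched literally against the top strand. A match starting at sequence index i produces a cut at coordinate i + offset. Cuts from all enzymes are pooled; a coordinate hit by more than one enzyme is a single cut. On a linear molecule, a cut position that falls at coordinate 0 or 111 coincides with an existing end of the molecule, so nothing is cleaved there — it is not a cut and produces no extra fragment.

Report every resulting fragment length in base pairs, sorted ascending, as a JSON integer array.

[4,5,7,8,8,11,12,13,13,14,16]

Site scan:
  CdoX ACTGCA/3: at [1, 9, 22, 33, 53, 82, 94] ⇒ [4, 12, 25, 36, 56, 85, 97]
  HnxIV ATATAAA/5: at [44, 67, 75] ⇒ [49, 72, 80]

All cut coordinates (distinct, sorted): [4, 12, 25, 36, 49, 56, 72, 80, 85, 97]

Fragment lengths:
  [0,4): 4 bp
  [4,12): 8 bp
  [12,25): 13 bp
  [25,36): 11 bp
  [36,49): 13 bp
  [49,56): 7 bp
  [56,72): 16 bp
  [72,80): 8 bp
  [80,85): 5 bp
  [85,97): 12 bp
  [97,111): 14 bp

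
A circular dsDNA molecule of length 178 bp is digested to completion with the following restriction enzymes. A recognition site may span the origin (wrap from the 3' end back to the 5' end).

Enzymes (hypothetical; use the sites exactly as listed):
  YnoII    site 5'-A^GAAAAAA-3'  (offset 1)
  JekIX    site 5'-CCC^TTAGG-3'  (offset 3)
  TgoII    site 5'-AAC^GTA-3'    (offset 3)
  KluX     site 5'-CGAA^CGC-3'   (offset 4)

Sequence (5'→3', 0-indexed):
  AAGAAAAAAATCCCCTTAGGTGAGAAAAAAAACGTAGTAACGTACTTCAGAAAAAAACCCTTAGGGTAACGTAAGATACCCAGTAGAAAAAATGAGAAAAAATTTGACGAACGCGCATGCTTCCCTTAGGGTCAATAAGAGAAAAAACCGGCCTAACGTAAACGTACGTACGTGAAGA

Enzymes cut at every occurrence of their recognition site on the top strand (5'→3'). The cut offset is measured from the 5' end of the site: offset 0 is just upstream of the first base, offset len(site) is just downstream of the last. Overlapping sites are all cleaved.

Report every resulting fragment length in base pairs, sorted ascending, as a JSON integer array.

[6,8,8,8,10,10,10,11,13,14,15,15,16,17,17]

Per-enzyme occurrences:
  YnoII (AGAAAAAA, off=1): starts [1, 22, 48, 84, 94, 139] → cuts [2, 23, 49, 85, 95, 140]
  JekIX (CCCTTAGG, off=3): starts [12, 57, 122] → cuts [15, 60, 125]
  TgoII (AACGTA, off=3): starts [30, 38, 67, 154, 160] → cuts [33, 41, 70, 157, 163]
  KluX (CGAACGC, off=4): starts [107] → cuts [111]

Pooled cuts: [2, 15, 23, 33, 41, 49, 60, 70, 85, 95, 111, 125, 140, 157, 163]

Fragments:
  2→15: 13 bp
  15→23: 8 bp
  23→33: 10 bp
  33→41: 8 bp
  41→49: 8 bp
  49→60: 11 bp
  60→70: 10 bp
  70→85: 15 bp
  85→95: 10 bp
  95→111: 16 bp
  111→125: 14 bp
  125→140: 15 bp
  140→157: 17 bp
  157→163: 6 bp
  163→2 (wrap): 178-163+2 = 17 bp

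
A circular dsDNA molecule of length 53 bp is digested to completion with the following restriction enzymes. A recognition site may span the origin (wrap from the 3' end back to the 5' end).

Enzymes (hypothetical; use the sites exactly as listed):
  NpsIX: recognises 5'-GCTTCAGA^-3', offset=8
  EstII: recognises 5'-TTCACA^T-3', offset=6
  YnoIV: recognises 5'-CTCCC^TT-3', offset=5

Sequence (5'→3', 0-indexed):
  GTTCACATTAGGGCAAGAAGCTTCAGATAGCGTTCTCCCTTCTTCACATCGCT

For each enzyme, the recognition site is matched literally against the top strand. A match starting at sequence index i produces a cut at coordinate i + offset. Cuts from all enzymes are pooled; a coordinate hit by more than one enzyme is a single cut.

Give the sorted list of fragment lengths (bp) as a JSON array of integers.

Site scan:
  NpsIX GCTTCAGA/8: at [19] ⇒ [27]
  EstII TTCACAT/6: at [1, 42] ⇒ [7, 48]
  YnoIV CTCCCTT/5: at [34] ⇒ [39]

Pooled cuts: [7, 27, 39, 48]

Fragment lengths:
  7→27: 20 bp
  27→39: 12 bp
  39→48: 9 bp
  48→7 (wrap): 53-48+7 = 12 bp

[9,12,12,20]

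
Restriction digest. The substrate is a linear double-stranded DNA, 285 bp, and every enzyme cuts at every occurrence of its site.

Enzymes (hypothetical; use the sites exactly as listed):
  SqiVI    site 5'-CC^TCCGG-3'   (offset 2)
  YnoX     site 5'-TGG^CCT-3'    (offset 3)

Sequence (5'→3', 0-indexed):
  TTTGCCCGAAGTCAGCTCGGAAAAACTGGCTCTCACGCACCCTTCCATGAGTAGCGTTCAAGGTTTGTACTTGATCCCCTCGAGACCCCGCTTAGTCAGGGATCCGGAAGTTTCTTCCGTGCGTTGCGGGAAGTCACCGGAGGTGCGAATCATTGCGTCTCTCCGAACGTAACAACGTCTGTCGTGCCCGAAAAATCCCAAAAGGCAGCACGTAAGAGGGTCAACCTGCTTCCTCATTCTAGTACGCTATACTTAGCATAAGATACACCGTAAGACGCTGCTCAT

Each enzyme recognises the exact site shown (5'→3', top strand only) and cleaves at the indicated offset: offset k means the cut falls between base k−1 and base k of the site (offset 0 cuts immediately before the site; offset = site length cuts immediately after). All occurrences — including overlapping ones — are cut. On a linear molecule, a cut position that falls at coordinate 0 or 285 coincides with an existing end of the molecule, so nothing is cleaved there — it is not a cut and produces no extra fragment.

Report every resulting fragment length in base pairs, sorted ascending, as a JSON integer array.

[285]

Scan for sites:
  SqiVI (CCTCCGG, off=2): no sites
  YnoX (TGGCCT, off=3): no sites

Pooled cuts: ∅

Fragment lengths:
  no cuts → one linear fragment of 285 bp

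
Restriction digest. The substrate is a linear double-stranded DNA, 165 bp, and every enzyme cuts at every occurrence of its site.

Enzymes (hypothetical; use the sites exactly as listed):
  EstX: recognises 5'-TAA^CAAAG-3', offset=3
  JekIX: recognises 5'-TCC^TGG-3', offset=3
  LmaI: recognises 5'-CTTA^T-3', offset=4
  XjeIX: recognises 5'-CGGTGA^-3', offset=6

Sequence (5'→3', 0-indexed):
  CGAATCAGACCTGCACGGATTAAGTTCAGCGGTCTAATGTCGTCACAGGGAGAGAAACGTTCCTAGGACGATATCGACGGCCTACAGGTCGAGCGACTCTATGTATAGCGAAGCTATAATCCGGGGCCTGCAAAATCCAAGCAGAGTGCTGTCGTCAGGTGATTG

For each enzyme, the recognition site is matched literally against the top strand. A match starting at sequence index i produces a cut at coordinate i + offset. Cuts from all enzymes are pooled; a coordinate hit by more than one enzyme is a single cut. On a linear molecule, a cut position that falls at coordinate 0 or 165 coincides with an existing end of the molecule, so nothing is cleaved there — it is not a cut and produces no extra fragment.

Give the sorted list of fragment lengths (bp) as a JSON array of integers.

[165]

Site scan:
  EstX (TAACAAAG, off=3): no sites
  JekIX (TCCTGG, off=3): no sites
  LmaI (CTTAT, off=4): no sites
  XjeIX (CGGTGA, off=6): no sites

All cut coordinates (distinct, sorted): ∅

Fragments:
  no cuts → one linear fragment of 165 bp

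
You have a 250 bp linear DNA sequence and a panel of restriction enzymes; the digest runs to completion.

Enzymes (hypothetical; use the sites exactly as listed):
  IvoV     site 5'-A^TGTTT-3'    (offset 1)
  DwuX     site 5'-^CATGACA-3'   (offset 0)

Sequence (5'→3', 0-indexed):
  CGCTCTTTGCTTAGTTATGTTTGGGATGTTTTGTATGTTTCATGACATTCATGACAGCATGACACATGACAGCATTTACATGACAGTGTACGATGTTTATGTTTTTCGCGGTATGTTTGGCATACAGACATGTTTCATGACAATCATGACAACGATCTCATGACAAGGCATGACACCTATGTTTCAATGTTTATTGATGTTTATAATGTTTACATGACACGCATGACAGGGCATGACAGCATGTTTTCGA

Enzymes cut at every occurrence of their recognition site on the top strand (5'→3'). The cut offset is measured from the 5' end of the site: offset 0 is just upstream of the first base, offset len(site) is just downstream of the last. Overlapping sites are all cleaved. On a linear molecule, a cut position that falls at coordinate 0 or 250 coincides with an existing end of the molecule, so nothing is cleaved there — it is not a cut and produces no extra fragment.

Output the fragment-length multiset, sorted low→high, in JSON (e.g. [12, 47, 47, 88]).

[5,5,6,6,7,8,8,9,9,9,9,9,9,9,10,10,10,10,11,14,14,14,15,17,17]

Site scan:
  IvoV ATGTTT/1: at [16, 25, 34, 92, 98, 112, 129, 178, 186, 196, 205, 240] ⇒ [17, 26, 35, 93, 99, 113, 130, 179, 187, 197, 206, 241]
  DwuX CATGACA/0: at [40, 49, 57, 64, 78, 135, 144, 158, 168, 212, 221, 231] ⇒ [40, 49, 57, 64, 78, 135, 144, 158, 168, 212, 221, 231]

Pooled cuts: [17, 26, 35, 40, 49, 57, 64, 78, 93, 99, 113, 130, 135, 144, 158, 168, 179, 187, 197, 206, 212, 221, 231, 241]

Fragments:
  [0,17): 17 bp
  [17,26): 9 bp
  [26,35): 9 bp
  [35,40): 5 bp
  [40,49): 9 bp
  [49,57): 8 bp
  [57,64): 7 bp
  [64,78): 14 bp
  [78,93): 15 bp
  [93,99): 6 bp
  [99,113): 14 bp
  [113,130): 17 bp
  [130,135): 5 bp
  [135,144): 9 bp
  [144,158): 14 bp
  [158,168): 10 bp
  [168,179): 11 bp
  [179,187): 8 bp
  [187,197): 10 bp
  [197,206): 9 bp
  [206,212): 6 bp
  [212,221): 9 bp
  [221,231): 10 bp
  [231,241): 10 bp
  [241,250): 9 bp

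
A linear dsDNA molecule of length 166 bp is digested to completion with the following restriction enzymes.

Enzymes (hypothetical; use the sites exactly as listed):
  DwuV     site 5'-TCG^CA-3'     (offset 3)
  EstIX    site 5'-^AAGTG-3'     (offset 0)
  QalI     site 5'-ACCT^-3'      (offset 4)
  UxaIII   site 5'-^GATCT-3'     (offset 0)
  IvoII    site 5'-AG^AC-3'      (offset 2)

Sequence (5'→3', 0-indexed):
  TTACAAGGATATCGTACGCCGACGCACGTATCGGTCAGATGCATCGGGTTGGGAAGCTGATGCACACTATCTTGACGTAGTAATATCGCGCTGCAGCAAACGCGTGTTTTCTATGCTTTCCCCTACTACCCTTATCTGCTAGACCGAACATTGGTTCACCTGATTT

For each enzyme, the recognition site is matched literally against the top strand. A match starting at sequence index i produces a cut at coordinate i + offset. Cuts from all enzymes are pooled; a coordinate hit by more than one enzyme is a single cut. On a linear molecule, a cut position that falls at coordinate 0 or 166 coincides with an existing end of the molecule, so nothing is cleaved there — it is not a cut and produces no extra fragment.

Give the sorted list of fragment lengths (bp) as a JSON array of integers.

[5,19,142]

Site scan:
  DwuV (TCGCA, off=3): no sites
  EstIX (AAGTG, off=0): no sites
  QalI (ACCT, off=4): starts [157] → cuts [161]
  UxaIII (GATCT, off=0): no sites
  IvoII (AGAC, off=2): starts [140] → cuts [142]

All cut coordinates (distinct, sorted): [142, 161]

Fragment lengths:
  [0,142): 142 bp
  [142,161): 19 bp
  [161,166): 5 bp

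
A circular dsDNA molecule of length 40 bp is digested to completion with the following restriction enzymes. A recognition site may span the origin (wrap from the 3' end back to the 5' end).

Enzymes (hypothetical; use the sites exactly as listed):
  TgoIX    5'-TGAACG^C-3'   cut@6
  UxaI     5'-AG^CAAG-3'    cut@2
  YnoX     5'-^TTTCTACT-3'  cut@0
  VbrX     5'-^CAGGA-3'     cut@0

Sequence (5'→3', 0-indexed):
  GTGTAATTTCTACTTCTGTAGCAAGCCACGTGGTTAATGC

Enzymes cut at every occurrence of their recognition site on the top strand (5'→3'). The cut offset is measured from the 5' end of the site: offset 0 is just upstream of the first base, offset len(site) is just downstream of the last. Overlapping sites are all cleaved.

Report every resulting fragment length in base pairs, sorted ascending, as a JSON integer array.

Scan for sites:
  TgoIX (TGAACGC, off=6): no sites
  UxaI AGCAAG/2: at [19] ⇒ [21]
  YnoX TTTCTACT/0: at [6] ⇒ [6]
  VbrX (CAGGA, off=0): no sites

Pooled cuts: [6, 21]

Fragment lengths:
  6→21: 15 bp
  21→6 (wrap): 40-21+6 = 25 bp

[15,25]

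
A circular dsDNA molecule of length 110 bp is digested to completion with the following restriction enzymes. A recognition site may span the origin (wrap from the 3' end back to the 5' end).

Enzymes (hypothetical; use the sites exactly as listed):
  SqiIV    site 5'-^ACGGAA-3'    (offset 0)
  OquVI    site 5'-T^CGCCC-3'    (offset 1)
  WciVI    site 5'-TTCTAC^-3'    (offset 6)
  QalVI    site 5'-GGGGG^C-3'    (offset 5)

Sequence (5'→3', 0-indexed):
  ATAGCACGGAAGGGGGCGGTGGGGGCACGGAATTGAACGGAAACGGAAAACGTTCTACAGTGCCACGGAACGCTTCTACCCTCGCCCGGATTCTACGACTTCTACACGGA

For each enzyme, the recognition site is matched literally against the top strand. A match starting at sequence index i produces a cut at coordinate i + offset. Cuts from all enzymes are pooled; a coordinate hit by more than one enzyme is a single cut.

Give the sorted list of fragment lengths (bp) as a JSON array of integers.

[1,3,6,6,9,9,10,10,11,14,15,16]

Site scan:
  SqiIV (ACGGAA, off=0): starts [5, 26, 36, 42, 64, 105] → cuts [5, 26, 36, 42, 64, 105]
  OquVI (TCGCCC, off=1): starts [81] → cuts [82]
  WciVI (TTCTAC, off=6): starts [52, 73, 90, 99] → cuts [58, 79, 96, 105]
  QalVI (GGGGGC, off=5): starts [11, 20] → cuts [16, 25]

Pooled cuts: [5, 16, 25, 26, 36, 42, 58, 64, 79, 82, 96, 105]

Fragments:
  5→16: 11 bp
  16→25: 9 bp
  25→26: 1 bp
  26→36: 10 bp
  36→42: 6 bp
  42→58: 16 bp
  58→64: 6 bp
  64→79: 15 bp
  79→82: 3 bp
  82→96: 14 bp
  96→105: 9 bp
  105→5 (wrap): 110-105+5 = 10 bp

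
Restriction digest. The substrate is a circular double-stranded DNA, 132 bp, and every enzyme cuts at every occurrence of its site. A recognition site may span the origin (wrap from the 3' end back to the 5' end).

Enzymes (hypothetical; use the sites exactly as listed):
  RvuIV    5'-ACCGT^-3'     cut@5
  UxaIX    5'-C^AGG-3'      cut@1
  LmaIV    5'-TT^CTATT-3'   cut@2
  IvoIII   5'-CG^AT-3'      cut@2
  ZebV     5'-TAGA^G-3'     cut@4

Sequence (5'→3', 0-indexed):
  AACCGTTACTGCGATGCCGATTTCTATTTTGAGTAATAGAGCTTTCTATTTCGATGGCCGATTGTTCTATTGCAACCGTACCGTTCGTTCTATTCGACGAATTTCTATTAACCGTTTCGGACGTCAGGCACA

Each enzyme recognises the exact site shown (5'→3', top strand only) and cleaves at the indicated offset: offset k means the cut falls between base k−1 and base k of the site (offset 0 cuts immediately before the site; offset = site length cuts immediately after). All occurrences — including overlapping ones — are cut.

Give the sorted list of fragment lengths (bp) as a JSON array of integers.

Per-enzyme occurrences:
  RvuIV (ACCGT, off=5): starts [1, 74, 79, 110] → cuts [6, 79, 84, 115]
  UxaIX (CAGG, off=1): starts [124] → cuts [125]
  LmaIV (TTCTATT, off=2): starts [21, 43, 64, 87, 102] → cuts [23, 45, 66, 89, 104]
  IvoIII (CGAT, off=2): starts [11, 17, 51, 58] → cuts [13, 19, 53, 60]
  ZebV (TAGAG, off=4): starts [36] → cuts [40]

All cut coordinates (distinct, sorted): [6, 13, 19, 23, 40, 45, 53, 60, 66, 79, 84, 89, 104, 115, 125]

Fragments:
  6→13: 7 bp
  13→19: 6 bp
  19→23: 4 bp
  23→40: 17 bp
  40→45: 5 bp
  45→53: 8 bp
  53→60: 7 bp
  60→66: 6 bp
  66→79: 13 bp
  79→84: 5 bp
  84→89: 5 bp
  89→104: 15 bp
  104→115: 11 bp
  115→125: 10 bp
  125→6 (wrap): 132-125+6 = 13 bp

[4,5,5,5,6,6,7,7,8,10,11,13,13,15,17]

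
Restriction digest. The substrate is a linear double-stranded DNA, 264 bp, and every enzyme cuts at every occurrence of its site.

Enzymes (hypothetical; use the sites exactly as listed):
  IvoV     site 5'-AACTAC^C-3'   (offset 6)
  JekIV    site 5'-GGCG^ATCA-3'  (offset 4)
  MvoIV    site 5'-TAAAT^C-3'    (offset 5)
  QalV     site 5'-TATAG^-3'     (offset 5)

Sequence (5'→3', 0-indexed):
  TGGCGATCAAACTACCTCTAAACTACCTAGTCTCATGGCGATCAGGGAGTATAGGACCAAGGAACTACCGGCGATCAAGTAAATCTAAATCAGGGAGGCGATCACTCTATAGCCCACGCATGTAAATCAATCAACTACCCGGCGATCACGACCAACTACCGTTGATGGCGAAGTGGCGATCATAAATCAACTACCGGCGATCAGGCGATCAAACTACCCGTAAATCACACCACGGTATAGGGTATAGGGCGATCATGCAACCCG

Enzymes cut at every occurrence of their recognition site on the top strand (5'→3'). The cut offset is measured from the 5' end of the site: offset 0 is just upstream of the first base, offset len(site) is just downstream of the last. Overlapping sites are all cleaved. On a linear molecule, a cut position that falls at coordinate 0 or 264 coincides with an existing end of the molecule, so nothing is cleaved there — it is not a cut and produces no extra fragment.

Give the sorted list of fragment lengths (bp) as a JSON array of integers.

[4,5,5,5,6,6,7,7,8,8,9,10,10,10,11,11,11,12,13,14,14,14,15,15,15,19]

Site scan:
  IvoV (AACTACC, off=6): starts [9, 20, 62, 132, 153, 188, 211] → cuts [15, 26, 68, 138, 159, 194, 217]
  JekIV (GGCGATCA, off=4): starts [1, 36, 69, 96, 140, 174, 195, 203, 247] → cuts [5, 40, 73, 100, 144, 178, 199, 207, 251]
  MvoIV (TAAATC, off=5): starts [79, 85, 122, 182, 220] → cuts [84, 90, 127, 187, 225]
  QalV (TATAG, off=5): starts [49, 107, 235, 242] → cuts [54, 112, 240, 247]

Pooled cuts: [5, 15, 26, 40, 54, 68, 73, 84, 90, 100, 112, 127, 138, 144, 159, 178, 187, 194, 199, 207, 217, 225, 240, 247, 251]

Fragment lengths:
  [0,5): 5 bp
  [5,15): 10 bp
  [15,26): 11 bp
  [26,40): 14 bp
  [40,54): 14 bp
  [54,68): 14 bp
  [68,73): 5 bp
  [73,84): 11 bp
  [84,90): 6 bp
  [90,100): 10 bp
  [100,112): 12 bp
  [112,127): 15 bp
  [127,138): 11 bp
  [138,144): 6 bp
  [144,159): 15 bp
  [159,178): 19 bp
  [178,187): 9 bp
  [187,194): 7 bp
  [194,199): 5 bp
  [199,207): 8 bp
  [207,217): 10 bp
  [217,225): 8 bp
  [225,240): 15 bp
  [240,247): 7 bp
  [247,251): 4 bp
  [251,264): 13 bp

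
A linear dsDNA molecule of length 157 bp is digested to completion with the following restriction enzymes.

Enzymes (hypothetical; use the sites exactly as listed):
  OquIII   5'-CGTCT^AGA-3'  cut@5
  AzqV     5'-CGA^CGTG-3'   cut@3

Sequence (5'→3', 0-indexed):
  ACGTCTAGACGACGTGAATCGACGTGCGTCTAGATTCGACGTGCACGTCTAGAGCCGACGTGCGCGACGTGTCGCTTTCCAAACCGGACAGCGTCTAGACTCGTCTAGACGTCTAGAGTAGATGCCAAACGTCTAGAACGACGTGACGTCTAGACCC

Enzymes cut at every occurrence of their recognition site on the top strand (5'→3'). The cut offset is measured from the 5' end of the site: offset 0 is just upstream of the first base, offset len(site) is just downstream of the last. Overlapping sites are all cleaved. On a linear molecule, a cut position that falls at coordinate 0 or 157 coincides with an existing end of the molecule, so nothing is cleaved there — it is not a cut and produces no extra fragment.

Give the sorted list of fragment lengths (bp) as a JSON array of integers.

Scan for sites:
  OquIII CGTCTAGA/5: at [1, 26, 45, 91, 101, 109, 129, 146] ⇒ [6, 31, 50, 96, 106, 114, 134, 151]
  AzqV CGACGTG/3: at [9, 19, 36, 55, 64, 138] ⇒ [12, 22, 39, 58, 67, 141]

All cut coordinates (distinct, sorted): [6, 12, 22, 31, 39, 50, 58, 67, 96, 106, 114, 134, 141, 151]

Fragment lengths:
  [0,6): 6 bp
  [6,12): 6 bp
  [12,22): 10 bp
  [22,31): 9 bp
  [31,39): 8 bp
  [39,50): 11 bp
  [50,58): 8 bp
  [58,67): 9 bp
  [67,96): 29 bp
  [96,106): 10 bp
  [106,114): 8 bp
  [114,134): 20 bp
  [134,141): 7 bp
  [141,151): 10 bp
  [151,157): 6 bp

[6,6,6,7,8,8,8,9,9,10,10,10,11,20,29]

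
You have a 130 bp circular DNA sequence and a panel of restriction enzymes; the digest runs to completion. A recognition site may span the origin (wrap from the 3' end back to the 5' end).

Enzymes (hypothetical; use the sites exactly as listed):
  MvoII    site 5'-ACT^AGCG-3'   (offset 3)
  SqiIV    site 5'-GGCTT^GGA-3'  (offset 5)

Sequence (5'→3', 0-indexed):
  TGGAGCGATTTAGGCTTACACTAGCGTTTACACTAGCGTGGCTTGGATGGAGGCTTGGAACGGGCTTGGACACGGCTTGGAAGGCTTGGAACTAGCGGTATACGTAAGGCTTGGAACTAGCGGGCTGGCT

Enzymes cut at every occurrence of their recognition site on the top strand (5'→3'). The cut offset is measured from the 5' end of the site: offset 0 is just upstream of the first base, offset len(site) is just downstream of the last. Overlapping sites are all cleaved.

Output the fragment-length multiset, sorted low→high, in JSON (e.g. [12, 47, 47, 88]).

[6,6,9,10,11,11,12,12,13,19,21]

Per-enzyme occurrences:
  MvoII ACTAGCG/3: at [19, 31, 90, 115] ⇒ [22, 34, 93, 118]
  SqiIV GGCTTGGA/5: at [39, 51, 62, 73, 82, 107, 126] ⇒ [1, 44, 56, 67, 78, 87, 112]

Pooled cuts: [1, 22, 34, 44, 56, 67, 78, 87, 93, 112, 118]

Fragments:
  1→22: 21 bp
  22→34: 12 bp
  34→44: 10 bp
  44→56: 12 bp
  56→67: 11 bp
  67→78: 11 bp
  78→87: 9 bp
  87→93: 6 bp
  93→112: 19 bp
  112→118: 6 bp
  118→1 (wrap): 130-118+1 = 13 bp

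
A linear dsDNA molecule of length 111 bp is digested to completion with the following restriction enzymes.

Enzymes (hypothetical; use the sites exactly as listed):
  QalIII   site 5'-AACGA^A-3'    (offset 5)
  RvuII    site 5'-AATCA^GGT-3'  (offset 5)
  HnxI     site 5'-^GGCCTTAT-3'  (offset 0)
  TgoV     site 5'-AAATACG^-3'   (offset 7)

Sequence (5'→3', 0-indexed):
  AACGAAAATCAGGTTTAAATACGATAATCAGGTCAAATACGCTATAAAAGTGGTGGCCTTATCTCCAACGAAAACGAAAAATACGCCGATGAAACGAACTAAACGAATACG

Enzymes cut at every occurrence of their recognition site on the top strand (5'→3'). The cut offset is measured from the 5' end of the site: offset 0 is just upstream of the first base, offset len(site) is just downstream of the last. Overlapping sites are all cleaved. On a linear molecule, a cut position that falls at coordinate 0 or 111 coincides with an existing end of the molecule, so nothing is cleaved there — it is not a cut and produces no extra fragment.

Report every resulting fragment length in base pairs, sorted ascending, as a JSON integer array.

Per-enzyme occurrences:
  QalIII AACGAA/5: at [0, 66, 72, 92, 101] ⇒ [5, 71, 77, 97, 106]
  RvuII AATCAGGT/5: at [6, 25] ⇒ [11, 30]
  HnxI GGCCTTAT/0: at [54] ⇒ [54]
  TgoV AAATACG/7: at [16, 34, 78] ⇒ [23, 41, 85]

Pooled cuts: [5, 11, 23, 30, 41, 54, 71, 77, 85, 97, 106]

Fragment lengths:
  [0,5): 5 bp
  [5,11): 6 bp
  [11,23): 12 bp
  [23,30): 7 bp
  [30,41): 11 bp
  [41,54): 13 bp
  [54,71): 17 bp
  [71,77): 6 bp
  [77,85): 8 bp
  [85,97): 12 bp
  [97,106): 9 bp
  [106,111): 5 bp

[5,5,6,6,7,8,9,11,12,12,13,17]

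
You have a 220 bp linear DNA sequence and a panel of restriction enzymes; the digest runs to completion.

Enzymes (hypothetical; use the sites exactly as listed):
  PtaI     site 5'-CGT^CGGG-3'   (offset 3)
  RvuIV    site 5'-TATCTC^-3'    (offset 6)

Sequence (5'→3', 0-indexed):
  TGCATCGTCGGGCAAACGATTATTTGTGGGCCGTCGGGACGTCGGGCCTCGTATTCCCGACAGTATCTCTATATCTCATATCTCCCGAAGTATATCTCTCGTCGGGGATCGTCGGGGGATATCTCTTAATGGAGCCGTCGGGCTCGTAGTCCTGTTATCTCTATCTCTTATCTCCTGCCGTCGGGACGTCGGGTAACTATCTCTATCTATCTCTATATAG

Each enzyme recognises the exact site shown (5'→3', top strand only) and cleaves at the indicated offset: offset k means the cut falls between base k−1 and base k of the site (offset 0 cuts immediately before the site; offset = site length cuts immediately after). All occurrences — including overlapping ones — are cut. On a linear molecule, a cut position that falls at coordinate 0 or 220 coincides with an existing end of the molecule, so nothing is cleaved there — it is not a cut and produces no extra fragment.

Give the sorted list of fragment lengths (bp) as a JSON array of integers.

Per-enzyme occurrences:
  PtaI CGTCGGG/3: at [5, 31, 39, 99, 109, 135, 178, 186] ⇒ [8, 34, 42, 102, 112, 138, 181, 189]
  RvuIV TATCTC/6: at [63, 71, 78, 92, 119, 155, 161, 168, 197, 207] ⇒ [69, 77, 84, 98, 125, 161, 167, 174, 203, 213]

Pooled cuts: [8, 34, 42, 69, 77, 84, 98, 102, 112, 125, 138, 161, 167, 174, 181, 189, 203, 213]

Fragments:
  [0,8): 8 bp
  [8,34): 26 bp
  [34,42): 8 bp
  [42,69): 27 bp
  [69,77): 8 bp
  [77,84): 7 bp
  [84,98): 14 bp
  [98,102): 4 bp
  [102,112): 10 bp
  [112,125): 13 bp
  [125,138): 13 bp
  [138,161): 23 bp
  [161,167): 6 bp
  [167,174): 7 bp
  [174,181): 7 bp
  [181,189): 8 bp
  [189,203): 14 bp
  [203,213): 10 bp
  [213,220): 7 bp

[4,6,7,7,7,7,8,8,8,8,10,10,13,13,14,14,23,26,27]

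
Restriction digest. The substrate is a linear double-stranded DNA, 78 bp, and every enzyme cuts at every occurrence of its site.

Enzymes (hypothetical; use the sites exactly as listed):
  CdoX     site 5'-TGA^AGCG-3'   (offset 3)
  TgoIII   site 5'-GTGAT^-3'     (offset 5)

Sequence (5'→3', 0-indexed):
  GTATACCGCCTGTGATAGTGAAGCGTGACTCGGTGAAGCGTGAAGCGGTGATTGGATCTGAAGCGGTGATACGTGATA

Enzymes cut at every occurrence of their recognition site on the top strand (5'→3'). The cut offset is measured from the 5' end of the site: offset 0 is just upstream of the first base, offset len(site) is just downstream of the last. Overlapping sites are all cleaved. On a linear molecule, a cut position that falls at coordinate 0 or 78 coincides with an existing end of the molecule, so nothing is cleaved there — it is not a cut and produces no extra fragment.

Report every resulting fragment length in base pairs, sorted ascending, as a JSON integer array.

Site scan:
  CdoX TGAAGCG/3: at [18, 33, 40, 58] ⇒ [21, 36, 43, 61]
  TgoIII GTGAT/5: at [11, 47, 65, 72] ⇒ [16, 52, 70, 77]

All cut coordinates (distinct, sorted): [16, 21, 36, 43, 52, 61, 70, 77]

Fragment lengths:
  [0,16): 16 bp
  [16,21): 5 bp
  [21,36): 15 bp
  [36,43): 7 bp
  [43,52): 9 bp
  [52,61): 9 bp
  [61,70): 9 bp
  [70,77): 7 bp
  [77,78): 1 bp

[1,5,7,7,9,9,9,15,16]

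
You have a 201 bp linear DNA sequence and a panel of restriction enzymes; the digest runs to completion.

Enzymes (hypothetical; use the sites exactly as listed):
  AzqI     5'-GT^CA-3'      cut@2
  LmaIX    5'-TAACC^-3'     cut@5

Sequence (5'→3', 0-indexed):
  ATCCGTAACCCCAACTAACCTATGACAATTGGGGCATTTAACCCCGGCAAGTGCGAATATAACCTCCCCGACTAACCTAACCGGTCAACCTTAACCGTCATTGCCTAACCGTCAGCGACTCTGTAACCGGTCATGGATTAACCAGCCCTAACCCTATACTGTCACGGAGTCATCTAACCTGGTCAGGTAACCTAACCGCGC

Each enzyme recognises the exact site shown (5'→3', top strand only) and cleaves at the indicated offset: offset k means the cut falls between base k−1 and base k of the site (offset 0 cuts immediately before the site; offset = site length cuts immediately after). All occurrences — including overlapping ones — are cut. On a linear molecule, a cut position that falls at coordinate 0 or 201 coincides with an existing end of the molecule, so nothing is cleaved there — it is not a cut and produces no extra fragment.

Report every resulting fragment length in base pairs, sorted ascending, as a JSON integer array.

[2,2,3,3,4,4,5,5,8,9,9,9,10,10,10,11,12,12,13,16,21,23]

Scan for sites:
  AzqI (GTCA, off=2): starts [83, 96, 110, 129, 160, 168, 181] → cuts [85, 98, 112, 131, 162, 170, 183]
  LmaIX (TAACC, off=5): starts [5, 15, 38, 59, 72, 77, 91, 105, 123, 138, 148, 174, 187, 192] → cuts [10, 20, 43, 64, 77, 82, 96, 110, 128, 143, 153, 179, 192, 197]

All cut coordinates (distinct, sorted): [10, 20, 43, 64, 77, 82, 85, 96, 98, 110, 112, 128, 131, 143, 153, 162, 170, 179, 183, 192, 197]

Fragments:
  [0,10): 10 bp
  [10,20): 10 bp
  [20,43): 23 bp
  [43,64): 21 bp
  [64,77): 13 bp
  [77,82): 5 bp
  [82,85): 3 bp
  [85,96): 11 bp
  [96,98): 2 bp
  [98,110): 12 bp
  [110,112): 2 bp
  [112,128): 16 bp
  [128,131): 3 bp
  [131,143): 12 bp
  [143,153): 10 bp
  [153,162): 9 bp
  [162,170): 8 bp
  [170,179): 9 bp
  [179,183): 4 bp
  [183,192): 9 bp
  [192,197): 5 bp
  [197,201): 4 bp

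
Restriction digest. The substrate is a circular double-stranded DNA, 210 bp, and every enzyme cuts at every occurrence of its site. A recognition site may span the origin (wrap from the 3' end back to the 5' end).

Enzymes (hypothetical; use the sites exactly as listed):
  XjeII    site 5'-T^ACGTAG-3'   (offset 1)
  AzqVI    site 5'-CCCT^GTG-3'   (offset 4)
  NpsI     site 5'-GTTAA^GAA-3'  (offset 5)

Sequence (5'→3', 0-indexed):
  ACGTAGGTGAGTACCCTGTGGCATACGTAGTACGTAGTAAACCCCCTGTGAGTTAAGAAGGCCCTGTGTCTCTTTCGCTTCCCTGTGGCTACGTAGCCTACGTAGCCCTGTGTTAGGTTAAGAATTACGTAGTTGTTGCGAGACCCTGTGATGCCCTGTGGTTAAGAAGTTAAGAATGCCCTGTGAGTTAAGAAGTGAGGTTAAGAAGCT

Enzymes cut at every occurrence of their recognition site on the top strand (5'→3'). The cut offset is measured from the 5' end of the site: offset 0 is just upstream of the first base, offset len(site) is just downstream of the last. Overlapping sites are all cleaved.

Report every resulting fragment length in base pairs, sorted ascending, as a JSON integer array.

Scan for sites:
  XjeII (TACGTAG, off=1): starts [23, 30, 89, 98, 125, 209] → cuts [0, 24, 31, 90, 99, 126]
  AzqVI (CCCTGTG, off=4): starts [13, 43, 61, 80, 105, 143, 153, 178] → cuts [17, 47, 65, 84, 109, 147, 157, 182]
  NpsI (GTTAAGAA, off=5): starts [51, 116, 160, 168, 186, 199] → cuts [56, 121, 165, 173, 191, 204]

All cut coordinates (distinct, sorted): [0, 17, 24, 31, 47, 56, 65, 84, 90, 99, 109, 121, 126, 147, 157, 165, 173, 182, 191, 204]

Fragment lengths:
  0→17: 17 bp
  17→24: 7 bp
  24→31: 7 bp
  31→47: 16 bp
  47→56: 9 bp
  56→65: 9 bp
  65→84: 19 bp
  84→90: 6 bp
  90→99: 9 bp
  99→109: 10 bp
  109→121: 12 bp
  121→126: 5 bp
  126→147: 21 bp
  147→157: 10 bp
  157→165: 8 bp
  165→173: 8 bp
  173→182: 9 bp
  182→191: 9 bp
  191→204: 13 bp
  204→0 (wrap): 210-204+0 = 6 bp

[5,6,6,7,7,8,8,9,9,9,9,9,10,10,12,13,16,17,19,21]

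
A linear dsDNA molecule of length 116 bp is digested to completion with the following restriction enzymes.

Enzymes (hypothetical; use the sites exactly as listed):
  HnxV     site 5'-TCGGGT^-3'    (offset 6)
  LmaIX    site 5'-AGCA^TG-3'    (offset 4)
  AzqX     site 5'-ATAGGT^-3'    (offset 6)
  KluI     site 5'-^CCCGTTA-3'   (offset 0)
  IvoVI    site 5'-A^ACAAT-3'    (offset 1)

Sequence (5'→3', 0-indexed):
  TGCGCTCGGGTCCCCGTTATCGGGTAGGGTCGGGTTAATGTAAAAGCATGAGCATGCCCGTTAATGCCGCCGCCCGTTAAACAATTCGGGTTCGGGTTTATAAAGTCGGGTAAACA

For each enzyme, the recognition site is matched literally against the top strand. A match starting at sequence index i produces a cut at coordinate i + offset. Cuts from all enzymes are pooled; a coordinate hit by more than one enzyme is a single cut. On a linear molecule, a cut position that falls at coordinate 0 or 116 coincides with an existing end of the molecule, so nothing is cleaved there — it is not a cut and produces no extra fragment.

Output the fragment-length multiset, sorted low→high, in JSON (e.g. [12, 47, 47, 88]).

[1,2,5,6,6,8,10,11,11,13,13,14,16]

Per-enzyme occurrences:
  HnxV TCGGGT/6: at [5, 19, 29, 85, 91, 105] ⇒ [11, 25, 35, 91, 97, 111]
  LmaIX AGCATG/4: at [44, 50] ⇒ [48, 54]
  AzqX (ATAGGT, off=6): no sites
  KluI CCCGTTA/0: at [12, 56, 72] ⇒ [12, 56, 72]
  IvoVI AACAAT/1: at [79] ⇒ [80]

Pooled cuts: [11, 12, 25, 35, 48, 54, 56, 72, 80, 91, 97, 111]

Fragment lengths:
  [0,11): 11 bp
  [11,12): 1 bp
  [12,25): 13 bp
  [25,35): 10 bp
  [35,48): 13 bp
  [48,54): 6 bp
  [54,56): 2 bp
  [56,72): 16 bp
  [72,80): 8 bp
  [80,91): 11 bp
  [91,97): 6 bp
  [97,111): 14 bp
  [111,116): 5 bp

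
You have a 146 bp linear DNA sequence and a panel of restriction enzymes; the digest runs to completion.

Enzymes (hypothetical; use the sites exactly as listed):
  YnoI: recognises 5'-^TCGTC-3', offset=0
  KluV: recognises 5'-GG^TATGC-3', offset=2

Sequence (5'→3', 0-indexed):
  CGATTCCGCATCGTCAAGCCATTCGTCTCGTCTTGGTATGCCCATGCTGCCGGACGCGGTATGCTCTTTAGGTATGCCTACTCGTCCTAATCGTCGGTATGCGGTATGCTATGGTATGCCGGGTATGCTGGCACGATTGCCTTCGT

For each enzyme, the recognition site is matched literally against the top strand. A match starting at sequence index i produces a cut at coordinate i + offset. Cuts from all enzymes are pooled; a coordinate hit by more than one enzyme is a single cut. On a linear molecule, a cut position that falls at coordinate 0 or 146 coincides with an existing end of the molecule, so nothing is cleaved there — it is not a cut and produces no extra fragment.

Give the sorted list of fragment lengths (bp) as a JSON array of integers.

[5,7,7,9,9,9,9,10,10,12,13,23,23]

Per-enzyme occurrences:
  YnoI TCGTC/0: at [10, 22, 27, 81, 90] ⇒ [10, 22, 27, 81, 90]
  KluV GGTATGC/2: at [34, 57, 70, 95, 102, 112, 121] ⇒ [36, 59, 72, 97, 104, 114, 123]

Pooled cuts: [10, 22, 27, 36, 59, 72, 81, 90, 97, 104, 114, 123]

Fragments:
  [0,10): 10 bp
  [10,22): 12 bp
  [22,27): 5 bp
  [27,36): 9 bp
  [36,59): 23 bp
  [59,72): 13 bp
  [72,81): 9 bp
  [81,90): 9 bp
  [90,97): 7 bp
  [97,104): 7 bp
  [104,114): 10 bp
  [114,123): 9 bp
  [123,146): 23 bp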